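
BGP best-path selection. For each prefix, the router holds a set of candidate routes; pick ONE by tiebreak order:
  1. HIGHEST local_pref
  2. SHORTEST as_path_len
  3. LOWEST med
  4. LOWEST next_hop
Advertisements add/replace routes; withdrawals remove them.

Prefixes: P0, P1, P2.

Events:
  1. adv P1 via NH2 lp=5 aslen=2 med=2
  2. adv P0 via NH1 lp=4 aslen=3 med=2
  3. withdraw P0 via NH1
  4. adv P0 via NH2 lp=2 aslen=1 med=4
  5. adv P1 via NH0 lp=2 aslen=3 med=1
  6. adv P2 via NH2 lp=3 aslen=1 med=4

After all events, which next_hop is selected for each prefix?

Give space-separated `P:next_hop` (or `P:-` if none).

Op 1: best P0=- P1=NH2 P2=-
Op 2: best P0=NH1 P1=NH2 P2=-
Op 3: best P0=- P1=NH2 P2=-
Op 4: best P0=NH2 P1=NH2 P2=-
Op 5: best P0=NH2 P1=NH2 P2=-
Op 6: best P0=NH2 P1=NH2 P2=NH2

Answer: P0:NH2 P1:NH2 P2:NH2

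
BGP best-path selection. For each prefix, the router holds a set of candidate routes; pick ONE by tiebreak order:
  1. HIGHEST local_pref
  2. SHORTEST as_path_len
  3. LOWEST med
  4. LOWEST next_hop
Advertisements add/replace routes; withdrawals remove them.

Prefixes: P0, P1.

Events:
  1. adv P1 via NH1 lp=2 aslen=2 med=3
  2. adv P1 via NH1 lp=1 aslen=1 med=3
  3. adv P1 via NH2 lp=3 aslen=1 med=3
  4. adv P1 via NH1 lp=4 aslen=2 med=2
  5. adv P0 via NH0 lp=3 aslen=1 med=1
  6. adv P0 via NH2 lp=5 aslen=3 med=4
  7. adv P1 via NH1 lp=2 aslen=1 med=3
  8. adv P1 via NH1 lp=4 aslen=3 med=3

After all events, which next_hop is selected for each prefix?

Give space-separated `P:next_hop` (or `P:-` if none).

Op 1: best P0=- P1=NH1
Op 2: best P0=- P1=NH1
Op 3: best P0=- P1=NH2
Op 4: best P0=- P1=NH1
Op 5: best P0=NH0 P1=NH1
Op 6: best P0=NH2 P1=NH1
Op 7: best P0=NH2 P1=NH2
Op 8: best P0=NH2 P1=NH1

Answer: P0:NH2 P1:NH1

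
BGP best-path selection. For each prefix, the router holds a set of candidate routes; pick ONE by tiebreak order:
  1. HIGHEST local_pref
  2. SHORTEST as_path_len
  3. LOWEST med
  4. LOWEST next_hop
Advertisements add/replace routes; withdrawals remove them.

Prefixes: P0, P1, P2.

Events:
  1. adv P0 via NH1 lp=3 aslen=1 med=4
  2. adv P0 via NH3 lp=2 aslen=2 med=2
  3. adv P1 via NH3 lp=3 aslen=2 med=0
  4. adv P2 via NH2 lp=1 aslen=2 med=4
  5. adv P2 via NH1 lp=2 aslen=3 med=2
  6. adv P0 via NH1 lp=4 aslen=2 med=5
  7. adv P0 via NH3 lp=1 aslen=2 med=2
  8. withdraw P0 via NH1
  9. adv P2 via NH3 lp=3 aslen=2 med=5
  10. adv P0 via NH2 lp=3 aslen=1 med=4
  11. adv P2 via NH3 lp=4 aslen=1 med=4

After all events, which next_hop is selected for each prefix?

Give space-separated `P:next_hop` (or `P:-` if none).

Op 1: best P0=NH1 P1=- P2=-
Op 2: best P0=NH1 P1=- P2=-
Op 3: best P0=NH1 P1=NH3 P2=-
Op 4: best P0=NH1 P1=NH3 P2=NH2
Op 5: best P0=NH1 P1=NH3 P2=NH1
Op 6: best P0=NH1 P1=NH3 P2=NH1
Op 7: best P0=NH1 P1=NH3 P2=NH1
Op 8: best P0=NH3 P1=NH3 P2=NH1
Op 9: best P0=NH3 P1=NH3 P2=NH3
Op 10: best P0=NH2 P1=NH3 P2=NH3
Op 11: best P0=NH2 P1=NH3 P2=NH3

Answer: P0:NH2 P1:NH3 P2:NH3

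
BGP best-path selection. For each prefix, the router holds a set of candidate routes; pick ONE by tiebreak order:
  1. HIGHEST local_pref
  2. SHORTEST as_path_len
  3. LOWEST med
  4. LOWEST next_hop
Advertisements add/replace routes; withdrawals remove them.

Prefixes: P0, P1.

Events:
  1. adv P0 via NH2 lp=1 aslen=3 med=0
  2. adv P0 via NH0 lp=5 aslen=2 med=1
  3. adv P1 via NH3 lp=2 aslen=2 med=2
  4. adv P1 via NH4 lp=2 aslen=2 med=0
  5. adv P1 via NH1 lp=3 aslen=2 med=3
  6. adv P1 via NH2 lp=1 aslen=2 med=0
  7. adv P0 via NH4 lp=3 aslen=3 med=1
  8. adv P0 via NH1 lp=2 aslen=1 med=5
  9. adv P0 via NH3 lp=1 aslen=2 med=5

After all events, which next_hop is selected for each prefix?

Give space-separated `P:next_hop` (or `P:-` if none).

Op 1: best P0=NH2 P1=-
Op 2: best P0=NH0 P1=-
Op 3: best P0=NH0 P1=NH3
Op 4: best P0=NH0 P1=NH4
Op 5: best P0=NH0 P1=NH1
Op 6: best P0=NH0 P1=NH1
Op 7: best P0=NH0 P1=NH1
Op 8: best P0=NH0 P1=NH1
Op 9: best P0=NH0 P1=NH1

Answer: P0:NH0 P1:NH1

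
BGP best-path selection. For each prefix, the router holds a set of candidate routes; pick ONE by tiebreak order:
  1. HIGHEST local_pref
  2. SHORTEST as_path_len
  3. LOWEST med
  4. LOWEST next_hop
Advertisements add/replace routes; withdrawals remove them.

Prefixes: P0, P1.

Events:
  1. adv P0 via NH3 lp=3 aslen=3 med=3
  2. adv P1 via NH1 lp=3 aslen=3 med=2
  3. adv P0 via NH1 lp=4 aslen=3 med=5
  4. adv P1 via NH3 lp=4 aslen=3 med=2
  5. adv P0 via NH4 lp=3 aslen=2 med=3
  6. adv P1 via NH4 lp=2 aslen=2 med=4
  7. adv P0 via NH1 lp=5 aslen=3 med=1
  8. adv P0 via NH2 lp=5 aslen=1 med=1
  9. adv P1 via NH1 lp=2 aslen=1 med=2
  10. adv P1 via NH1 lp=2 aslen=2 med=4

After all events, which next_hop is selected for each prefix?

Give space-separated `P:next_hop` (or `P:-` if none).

Op 1: best P0=NH3 P1=-
Op 2: best P0=NH3 P1=NH1
Op 3: best P0=NH1 P1=NH1
Op 4: best P0=NH1 P1=NH3
Op 5: best P0=NH1 P1=NH3
Op 6: best P0=NH1 P1=NH3
Op 7: best P0=NH1 P1=NH3
Op 8: best P0=NH2 P1=NH3
Op 9: best P0=NH2 P1=NH3
Op 10: best P0=NH2 P1=NH3

Answer: P0:NH2 P1:NH3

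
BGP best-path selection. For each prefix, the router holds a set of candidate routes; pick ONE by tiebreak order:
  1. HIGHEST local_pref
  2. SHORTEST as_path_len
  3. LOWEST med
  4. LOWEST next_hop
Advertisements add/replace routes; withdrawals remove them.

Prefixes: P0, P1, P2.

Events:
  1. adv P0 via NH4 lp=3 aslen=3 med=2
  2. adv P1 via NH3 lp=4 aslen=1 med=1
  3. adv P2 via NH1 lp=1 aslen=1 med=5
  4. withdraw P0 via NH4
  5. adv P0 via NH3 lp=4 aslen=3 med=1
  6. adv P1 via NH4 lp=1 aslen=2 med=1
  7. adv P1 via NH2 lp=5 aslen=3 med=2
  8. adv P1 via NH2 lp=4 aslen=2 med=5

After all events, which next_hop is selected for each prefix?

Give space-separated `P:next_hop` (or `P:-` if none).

Op 1: best P0=NH4 P1=- P2=-
Op 2: best P0=NH4 P1=NH3 P2=-
Op 3: best P0=NH4 P1=NH3 P2=NH1
Op 4: best P0=- P1=NH3 P2=NH1
Op 5: best P0=NH3 P1=NH3 P2=NH1
Op 6: best P0=NH3 P1=NH3 P2=NH1
Op 7: best P0=NH3 P1=NH2 P2=NH1
Op 8: best P0=NH3 P1=NH3 P2=NH1

Answer: P0:NH3 P1:NH3 P2:NH1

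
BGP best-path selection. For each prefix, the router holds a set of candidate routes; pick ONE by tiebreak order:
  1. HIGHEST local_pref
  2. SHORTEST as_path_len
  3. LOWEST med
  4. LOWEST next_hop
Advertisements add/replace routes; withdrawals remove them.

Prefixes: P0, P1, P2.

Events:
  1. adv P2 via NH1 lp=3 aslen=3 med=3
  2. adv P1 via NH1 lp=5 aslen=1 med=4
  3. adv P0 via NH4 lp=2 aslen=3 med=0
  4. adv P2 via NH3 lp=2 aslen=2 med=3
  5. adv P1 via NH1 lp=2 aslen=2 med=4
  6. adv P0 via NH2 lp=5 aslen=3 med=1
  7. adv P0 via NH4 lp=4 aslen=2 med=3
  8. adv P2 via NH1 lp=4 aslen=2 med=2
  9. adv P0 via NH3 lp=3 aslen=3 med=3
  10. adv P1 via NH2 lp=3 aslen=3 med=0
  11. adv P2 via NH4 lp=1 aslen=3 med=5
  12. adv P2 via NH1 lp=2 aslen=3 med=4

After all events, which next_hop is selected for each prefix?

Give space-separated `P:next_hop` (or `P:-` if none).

Op 1: best P0=- P1=- P2=NH1
Op 2: best P0=- P1=NH1 P2=NH1
Op 3: best P0=NH4 P1=NH1 P2=NH1
Op 4: best P0=NH4 P1=NH1 P2=NH1
Op 5: best P0=NH4 P1=NH1 P2=NH1
Op 6: best P0=NH2 P1=NH1 P2=NH1
Op 7: best P0=NH2 P1=NH1 P2=NH1
Op 8: best P0=NH2 P1=NH1 P2=NH1
Op 9: best P0=NH2 P1=NH1 P2=NH1
Op 10: best P0=NH2 P1=NH2 P2=NH1
Op 11: best P0=NH2 P1=NH2 P2=NH1
Op 12: best P0=NH2 P1=NH2 P2=NH3

Answer: P0:NH2 P1:NH2 P2:NH3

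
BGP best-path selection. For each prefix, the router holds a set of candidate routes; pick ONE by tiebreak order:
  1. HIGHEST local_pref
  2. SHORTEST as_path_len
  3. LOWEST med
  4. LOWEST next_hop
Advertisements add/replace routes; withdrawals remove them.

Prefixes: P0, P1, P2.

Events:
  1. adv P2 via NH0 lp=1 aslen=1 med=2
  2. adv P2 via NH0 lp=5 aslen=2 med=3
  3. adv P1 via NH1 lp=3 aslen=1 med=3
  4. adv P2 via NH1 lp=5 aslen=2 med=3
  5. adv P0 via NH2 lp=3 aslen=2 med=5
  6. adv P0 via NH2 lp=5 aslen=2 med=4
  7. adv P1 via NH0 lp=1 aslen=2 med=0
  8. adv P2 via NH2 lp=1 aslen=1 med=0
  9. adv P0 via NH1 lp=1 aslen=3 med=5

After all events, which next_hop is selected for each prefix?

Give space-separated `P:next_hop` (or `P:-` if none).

Answer: P0:NH2 P1:NH1 P2:NH0

Derivation:
Op 1: best P0=- P1=- P2=NH0
Op 2: best P0=- P1=- P2=NH0
Op 3: best P0=- P1=NH1 P2=NH0
Op 4: best P0=- P1=NH1 P2=NH0
Op 5: best P0=NH2 P1=NH1 P2=NH0
Op 6: best P0=NH2 P1=NH1 P2=NH0
Op 7: best P0=NH2 P1=NH1 P2=NH0
Op 8: best P0=NH2 P1=NH1 P2=NH0
Op 9: best P0=NH2 P1=NH1 P2=NH0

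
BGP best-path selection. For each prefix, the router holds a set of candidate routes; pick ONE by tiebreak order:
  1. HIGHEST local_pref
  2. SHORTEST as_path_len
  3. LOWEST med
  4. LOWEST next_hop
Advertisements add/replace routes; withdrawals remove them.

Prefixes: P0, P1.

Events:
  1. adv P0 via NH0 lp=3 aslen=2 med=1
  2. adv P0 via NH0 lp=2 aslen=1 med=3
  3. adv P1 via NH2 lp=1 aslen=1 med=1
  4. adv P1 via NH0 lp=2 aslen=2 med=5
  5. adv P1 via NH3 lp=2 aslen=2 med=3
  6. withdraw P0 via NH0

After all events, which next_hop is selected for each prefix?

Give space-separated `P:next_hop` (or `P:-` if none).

Op 1: best P0=NH0 P1=-
Op 2: best P0=NH0 P1=-
Op 3: best P0=NH0 P1=NH2
Op 4: best P0=NH0 P1=NH0
Op 5: best P0=NH0 P1=NH3
Op 6: best P0=- P1=NH3

Answer: P0:- P1:NH3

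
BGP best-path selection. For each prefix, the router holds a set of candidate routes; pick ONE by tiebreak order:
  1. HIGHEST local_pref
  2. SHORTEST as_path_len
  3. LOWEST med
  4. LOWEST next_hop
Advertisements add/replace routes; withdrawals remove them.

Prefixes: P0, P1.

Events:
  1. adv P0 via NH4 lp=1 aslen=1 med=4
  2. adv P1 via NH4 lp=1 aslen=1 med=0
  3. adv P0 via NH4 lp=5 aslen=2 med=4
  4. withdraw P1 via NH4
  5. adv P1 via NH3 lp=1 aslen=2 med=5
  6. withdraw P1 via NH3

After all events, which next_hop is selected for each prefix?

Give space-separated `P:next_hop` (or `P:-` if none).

Op 1: best P0=NH4 P1=-
Op 2: best P0=NH4 P1=NH4
Op 3: best P0=NH4 P1=NH4
Op 4: best P0=NH4 P1=-
Op 5: best P0=NH4 P1=NH3
Op 6: best P0=NH4 P1=-

Answer: P0:NH4 P1:-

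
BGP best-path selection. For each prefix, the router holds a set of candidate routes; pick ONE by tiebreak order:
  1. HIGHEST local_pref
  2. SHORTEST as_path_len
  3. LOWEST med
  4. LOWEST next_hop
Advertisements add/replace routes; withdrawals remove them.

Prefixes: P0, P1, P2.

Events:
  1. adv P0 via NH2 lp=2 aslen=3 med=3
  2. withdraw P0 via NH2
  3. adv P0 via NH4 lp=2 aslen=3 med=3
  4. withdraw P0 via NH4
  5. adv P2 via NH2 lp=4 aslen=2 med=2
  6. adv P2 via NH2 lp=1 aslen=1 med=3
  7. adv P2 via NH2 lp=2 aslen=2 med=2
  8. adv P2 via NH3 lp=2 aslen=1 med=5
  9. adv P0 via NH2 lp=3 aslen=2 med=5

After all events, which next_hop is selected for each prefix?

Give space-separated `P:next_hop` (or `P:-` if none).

Answer: P0:NH2 P1:- P2:NH3

Derivation:
Op 1: best P0=NH2 P1=- P2=-
Op 2: best P0=- P1=- P2=-
Op 3: best P0=NH4 P1=- P2=-
Op 4: best P0=- P1=- P2=-
Op 5: best P0=- P1=- P2=NH2
Op 6: best P0=- P1=- P2=NH2
Op 7: best P0=- P1=- P2=NH2
Op 8: best P0=- P1=- P2=NH3
Op 9: best P0=NH2 P1=- P2=NH3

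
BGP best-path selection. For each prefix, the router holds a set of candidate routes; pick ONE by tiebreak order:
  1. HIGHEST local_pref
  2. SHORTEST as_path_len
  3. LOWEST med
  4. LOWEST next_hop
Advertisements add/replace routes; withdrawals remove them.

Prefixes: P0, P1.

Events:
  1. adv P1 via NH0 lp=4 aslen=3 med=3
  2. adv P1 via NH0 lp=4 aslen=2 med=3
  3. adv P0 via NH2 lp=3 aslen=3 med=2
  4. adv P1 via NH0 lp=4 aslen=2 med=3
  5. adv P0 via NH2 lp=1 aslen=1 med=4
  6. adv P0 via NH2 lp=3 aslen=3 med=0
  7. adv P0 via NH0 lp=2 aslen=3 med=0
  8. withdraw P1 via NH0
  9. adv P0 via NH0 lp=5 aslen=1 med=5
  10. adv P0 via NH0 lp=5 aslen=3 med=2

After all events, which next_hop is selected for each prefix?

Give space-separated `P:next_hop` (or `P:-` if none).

Answer: P0:NH0 P1:-

Derivation:
Op 1: best P0=- P1=NH0
Op 2: best P0=- P1=NH0
Op 3: best P0=NH2 P1=NH0
Op 4: best P0=NH2 P1=NH0
Op 5: best P0=NH2 P1=NH0
Op 6: best P0=NH2 P1=NH0
Op 7: best P0=NH2 P1=NH0
Op 8: best P0=NH2 P1=-
Op 9: best P0=NH0 P1=-
Op 10: best P0=NH0 P1=-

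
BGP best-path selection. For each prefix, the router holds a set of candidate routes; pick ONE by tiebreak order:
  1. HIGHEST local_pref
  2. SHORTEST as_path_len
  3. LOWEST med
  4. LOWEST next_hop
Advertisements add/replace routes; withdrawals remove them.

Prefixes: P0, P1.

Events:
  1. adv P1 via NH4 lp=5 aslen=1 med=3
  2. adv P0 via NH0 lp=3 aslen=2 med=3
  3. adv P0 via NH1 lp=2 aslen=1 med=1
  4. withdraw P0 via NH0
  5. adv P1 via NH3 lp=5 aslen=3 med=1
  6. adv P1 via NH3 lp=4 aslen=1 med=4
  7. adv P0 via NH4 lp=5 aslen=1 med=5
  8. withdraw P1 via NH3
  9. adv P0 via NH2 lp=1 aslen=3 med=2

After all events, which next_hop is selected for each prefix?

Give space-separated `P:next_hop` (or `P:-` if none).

Op 1: best P0=- P1=NH4
Op 2: best P0=NH0 P1=NH4
Op 3: best P0=NH0 P1=NH4
Op 4: best P0=NH1 P1=NH4
Op 5: best P0=NH1 P1=NH4
Op 6: best P0=NH1 P1=NH4
Op 7: best P0=NH4 P1=NH4
Op 8: best P0=NH4 P1=NH4
Op 9: best P0=NH4 P1=NH4

Answer: P0:NH4 P1:NH4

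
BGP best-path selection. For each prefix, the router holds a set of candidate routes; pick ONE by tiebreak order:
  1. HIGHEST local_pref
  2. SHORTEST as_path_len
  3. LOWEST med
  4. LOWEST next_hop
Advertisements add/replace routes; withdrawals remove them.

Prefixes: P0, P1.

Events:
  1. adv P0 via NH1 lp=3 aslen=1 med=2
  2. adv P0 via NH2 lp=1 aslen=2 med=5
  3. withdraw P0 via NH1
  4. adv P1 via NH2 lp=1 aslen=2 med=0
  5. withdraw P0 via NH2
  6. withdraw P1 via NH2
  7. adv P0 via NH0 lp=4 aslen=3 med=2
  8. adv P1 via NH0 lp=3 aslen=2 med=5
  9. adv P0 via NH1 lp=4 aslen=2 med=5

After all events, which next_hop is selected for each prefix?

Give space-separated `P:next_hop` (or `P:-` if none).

Answer: P0:NH1 P1:NH0

Derivation:
Op 1: best P0=NH1 P1=-
Op 2: best P0=NH1 P1=-
Op 3: best P0=NH2 P1=-
Op 4: best P0=NH2 P1=NH2
Op 5: best P0=- P1=NH2
Op 6: best P0=- P1=-
Op 7: best P0=NH0 P1=-
Op 8: best P0=NH0 P1=NH0
Op 9: best P0=NH1 P1=NH0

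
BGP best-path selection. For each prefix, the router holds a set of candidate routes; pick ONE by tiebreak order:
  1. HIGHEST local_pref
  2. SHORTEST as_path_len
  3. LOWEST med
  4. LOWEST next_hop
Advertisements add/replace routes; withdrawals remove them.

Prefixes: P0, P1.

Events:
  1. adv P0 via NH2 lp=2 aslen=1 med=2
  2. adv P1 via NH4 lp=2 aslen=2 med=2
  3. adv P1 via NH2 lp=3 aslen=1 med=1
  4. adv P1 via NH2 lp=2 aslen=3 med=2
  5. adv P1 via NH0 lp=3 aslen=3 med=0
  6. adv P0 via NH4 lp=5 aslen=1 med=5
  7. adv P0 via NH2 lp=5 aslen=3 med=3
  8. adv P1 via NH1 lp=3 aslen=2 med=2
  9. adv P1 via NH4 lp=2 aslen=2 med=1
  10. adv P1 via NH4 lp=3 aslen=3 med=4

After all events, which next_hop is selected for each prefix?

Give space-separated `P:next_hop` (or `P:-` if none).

Answer: P0:NH4 P1:NH1

Derivation:
Op 1: best P0=NH2 P1=-
Op 2: best P0=NH2 P1=NH4
Op 3: best P0=NH2 P1=NH2
Op 4: best P0=NH2 P1=NH4
Op 5: best P0=NH2 P1=NH0
Op 6: best P0=NH4 P1=NH0
Op 7: best P0=NH4 P1=NH0
Op 8: best P0=NH4 P1=NH1
Op 9: best P0=NH4 P1=NH1
Op 10: best P0=NH4 P1=NH1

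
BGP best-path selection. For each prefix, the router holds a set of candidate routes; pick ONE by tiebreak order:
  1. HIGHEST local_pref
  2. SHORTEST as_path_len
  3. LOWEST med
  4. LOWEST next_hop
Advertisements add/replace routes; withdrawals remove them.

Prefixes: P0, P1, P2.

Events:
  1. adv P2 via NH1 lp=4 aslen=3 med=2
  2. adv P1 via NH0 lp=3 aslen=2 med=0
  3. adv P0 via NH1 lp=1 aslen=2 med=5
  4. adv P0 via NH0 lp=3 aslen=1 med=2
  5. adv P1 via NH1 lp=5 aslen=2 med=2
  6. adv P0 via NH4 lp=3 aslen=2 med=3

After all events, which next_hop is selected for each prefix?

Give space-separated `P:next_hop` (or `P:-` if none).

Op 1: best P0=- P1=- P2=NH1
Op 2: best P0=- P1=NH0 P2=NH1
Op 3: best P0=NH1 P1=NH0 P2=NH1
Op 4: best P0=NH0 P1=NH0 P2=NH1
Op 5: best P0=NH0 P1=NH1 P2=NH1
Op 6: best P0=NH0 P1=NH1 P2=NH1

Answer: P0:NH0 P1:NH1 P2:NH1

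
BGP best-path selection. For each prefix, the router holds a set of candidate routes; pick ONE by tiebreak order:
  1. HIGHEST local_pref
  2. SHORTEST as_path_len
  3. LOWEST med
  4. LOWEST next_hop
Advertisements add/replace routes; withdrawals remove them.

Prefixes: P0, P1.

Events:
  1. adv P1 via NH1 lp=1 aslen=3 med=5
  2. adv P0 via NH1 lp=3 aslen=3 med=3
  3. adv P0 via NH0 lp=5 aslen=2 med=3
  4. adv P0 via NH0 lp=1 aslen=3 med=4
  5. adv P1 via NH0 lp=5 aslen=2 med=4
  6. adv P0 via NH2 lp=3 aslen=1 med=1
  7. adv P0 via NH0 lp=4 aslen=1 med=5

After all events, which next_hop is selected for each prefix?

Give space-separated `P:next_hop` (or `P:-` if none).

Op 1: best P0=- P1=NH1
Op 2: best P0=NH1 P1=NH1
Op 3: best P0=NH0 P1=NH1
Op 4: best P0=NH1 P1=NH1
Op 5: best P0=NH1 P1=NH0
Op 6: best P0=NH2 P1=NH0
Op 7: best P0=NH0 P1=NH0

Answer: P0:NH0 P1:NH0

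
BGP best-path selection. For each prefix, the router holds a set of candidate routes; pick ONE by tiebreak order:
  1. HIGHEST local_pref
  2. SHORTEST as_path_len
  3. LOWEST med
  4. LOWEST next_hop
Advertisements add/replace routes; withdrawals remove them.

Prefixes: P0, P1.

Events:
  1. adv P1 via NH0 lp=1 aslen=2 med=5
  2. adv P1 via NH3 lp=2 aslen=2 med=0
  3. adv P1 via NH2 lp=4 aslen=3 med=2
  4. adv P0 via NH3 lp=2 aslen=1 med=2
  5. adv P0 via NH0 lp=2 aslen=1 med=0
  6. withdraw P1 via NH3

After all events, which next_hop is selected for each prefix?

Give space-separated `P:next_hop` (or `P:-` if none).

Op 1: best P0=- P1=NH0
Op 2: best P0=- P1=NH3
Op 3: best P0=- P1=NH2
Op 4: best P0=NH3 P1=NH2
Op 5: best P0=NH0 P1=NH2
Op 6: best P0=NH0 P1=NH2

Answer: P0:NH0 P1:NH2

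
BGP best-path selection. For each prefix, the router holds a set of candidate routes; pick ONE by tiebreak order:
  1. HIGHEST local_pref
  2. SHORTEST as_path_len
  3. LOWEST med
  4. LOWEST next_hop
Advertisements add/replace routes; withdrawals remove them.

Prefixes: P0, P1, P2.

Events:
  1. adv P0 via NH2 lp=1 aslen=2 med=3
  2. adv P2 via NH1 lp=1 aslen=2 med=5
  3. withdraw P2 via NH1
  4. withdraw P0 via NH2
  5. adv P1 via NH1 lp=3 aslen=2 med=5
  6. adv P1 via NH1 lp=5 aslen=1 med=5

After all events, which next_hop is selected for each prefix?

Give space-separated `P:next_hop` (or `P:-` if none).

Answer: P0:- P1:NH1 P2:-

Derivation:
Op 1: best P0=NH2 P1=- P2=-
Op 2: best P0=NH2 P1=- P2=NH1
Op 3: best P0=NH2 P1=- P2=-
Op 4: best P0=- P1=- P2=-
Op 5: best P0=- P1=NH1 P2=-
Op 6: best P0=- P1=NH1 P2=-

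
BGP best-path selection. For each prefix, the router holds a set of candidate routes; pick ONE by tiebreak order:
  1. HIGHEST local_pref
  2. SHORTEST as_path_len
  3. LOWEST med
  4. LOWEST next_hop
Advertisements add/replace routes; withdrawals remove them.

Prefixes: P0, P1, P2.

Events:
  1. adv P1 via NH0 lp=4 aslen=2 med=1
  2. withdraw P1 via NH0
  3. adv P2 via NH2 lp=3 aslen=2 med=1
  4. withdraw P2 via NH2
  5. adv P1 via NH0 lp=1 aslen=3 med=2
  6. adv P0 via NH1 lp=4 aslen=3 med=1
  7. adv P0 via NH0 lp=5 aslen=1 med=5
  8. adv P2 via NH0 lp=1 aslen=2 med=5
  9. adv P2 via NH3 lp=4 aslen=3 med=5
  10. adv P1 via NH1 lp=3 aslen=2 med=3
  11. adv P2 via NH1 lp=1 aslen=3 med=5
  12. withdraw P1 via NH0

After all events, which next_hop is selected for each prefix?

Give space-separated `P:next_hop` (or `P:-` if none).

Answer: P0:NH0 P1:NH1 P2:NH3

Derivation:
Op 1: best P0=- P1=NH0 P2=-
Op 2: best P0=- P1=- P2=-
Op 3: best P0=- P1=- P2=NH2
Op 4: best P0=- P1=- P2=-
Op 5: best P0=- P1=NH0 P2=-
Op 6: best P0=NH1 P1=NH0 P2=-
Op 7: best P0=NH0 P1=NH0 P2=-
Op 8: best P0=NH0 P1=NH0 P2=NH0
Op 9: best P0=NH0 P1=NH0 P2=NH3
Op 10: best P0=NH0 P1=NH1 P2=NH3
Op 11: best P0=NH0 P1=NH1 P2=NH3
Op 12: best P0=NH0 P1=NH1 P2=NH3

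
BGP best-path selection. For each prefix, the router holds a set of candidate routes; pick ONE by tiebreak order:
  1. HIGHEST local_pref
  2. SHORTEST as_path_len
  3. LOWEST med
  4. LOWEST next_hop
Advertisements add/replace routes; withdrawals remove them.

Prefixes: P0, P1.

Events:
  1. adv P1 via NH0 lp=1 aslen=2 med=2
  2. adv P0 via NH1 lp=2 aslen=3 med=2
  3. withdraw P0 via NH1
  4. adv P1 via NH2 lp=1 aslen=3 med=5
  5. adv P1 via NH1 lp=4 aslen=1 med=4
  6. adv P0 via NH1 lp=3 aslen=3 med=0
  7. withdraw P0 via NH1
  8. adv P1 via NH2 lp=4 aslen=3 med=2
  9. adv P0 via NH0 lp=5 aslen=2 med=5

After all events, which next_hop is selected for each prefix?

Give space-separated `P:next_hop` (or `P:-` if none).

Answer: P0:NH0 P1:NH1

Derivation:
Op 1: best P0=- P1=NH0
Op 2: best P0=NH1 P1=NH0
Op 3: best P0=- P1=NH0
Op 4: best P0=- P1=NH0
Op 5: best P0=- P1=NH1
Op 6: best P0=NH1 P1=NH1
Op 7: best P0=- P1=NH1
Op 8: best P0=- P1=NH1
Op 9: best P0=NH0 P1=NH1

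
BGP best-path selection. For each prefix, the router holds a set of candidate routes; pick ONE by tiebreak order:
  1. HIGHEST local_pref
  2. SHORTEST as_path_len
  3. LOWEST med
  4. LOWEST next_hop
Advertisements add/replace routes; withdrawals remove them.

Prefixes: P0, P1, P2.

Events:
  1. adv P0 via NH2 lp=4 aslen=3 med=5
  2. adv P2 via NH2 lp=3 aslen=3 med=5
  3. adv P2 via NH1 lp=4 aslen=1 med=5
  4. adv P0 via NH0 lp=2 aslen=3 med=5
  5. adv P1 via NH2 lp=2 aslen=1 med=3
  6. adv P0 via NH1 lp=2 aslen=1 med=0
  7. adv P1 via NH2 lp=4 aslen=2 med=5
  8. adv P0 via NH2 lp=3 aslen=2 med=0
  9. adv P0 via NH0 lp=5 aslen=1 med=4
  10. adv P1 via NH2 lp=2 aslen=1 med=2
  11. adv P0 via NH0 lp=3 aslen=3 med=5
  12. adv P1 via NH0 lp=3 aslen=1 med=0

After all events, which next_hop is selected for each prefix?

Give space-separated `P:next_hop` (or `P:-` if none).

Answer: P0:NH2 P1:NH0 P2:NH1

Derivation:
Op 1: best P0=NH2 P1=- P2=-
Op 2: best P0=NH2 P1=- P2=NH2
Op 3: best P0=NH2 P1=- P2=NH1
Op 4: best P0=NH2 P1=- P2=NH1
Op 5: best P0=NH2 P1=NH2 P2=NH1
Op 6: best P0=NH2 P1=NH2 P2=NH1
Op 7: best P0=NH2 P1=NH2 P2=NH1
Op 8: best P0=NH2 P1=NH2 P2=NH1
Op 9: best P0=NH0 P1=NH2 P2=NH1
Op 10: best P0=NH0 P1=NH2 P2=NH1
Op 11: best P0=NH2 P1=NH2 P2=NH1
Op 12: best P0=NH2 P1=NH0 P2=NH1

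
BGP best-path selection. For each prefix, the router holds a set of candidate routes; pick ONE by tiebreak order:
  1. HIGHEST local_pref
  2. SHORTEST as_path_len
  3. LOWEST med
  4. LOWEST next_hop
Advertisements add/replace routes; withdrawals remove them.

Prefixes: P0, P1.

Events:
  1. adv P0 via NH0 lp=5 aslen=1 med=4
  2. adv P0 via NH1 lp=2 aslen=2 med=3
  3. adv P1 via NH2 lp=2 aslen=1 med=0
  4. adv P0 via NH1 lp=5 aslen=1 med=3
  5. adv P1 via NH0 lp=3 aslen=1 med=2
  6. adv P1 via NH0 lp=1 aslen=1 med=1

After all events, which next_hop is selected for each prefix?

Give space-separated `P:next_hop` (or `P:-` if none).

Answer: P0:NH1 P1:NH2

Derivation:
Op 1: best P0=NH0 P1=-
Op 2: best P0=NH0 P1=-
Op 3: best P0=NH0 P1=NH2
Op 4: best P0=NH1 P1=NH2
Op 5: best P0=NH1 P1=NH0
Op 6: best P0=NH1 P1=NH2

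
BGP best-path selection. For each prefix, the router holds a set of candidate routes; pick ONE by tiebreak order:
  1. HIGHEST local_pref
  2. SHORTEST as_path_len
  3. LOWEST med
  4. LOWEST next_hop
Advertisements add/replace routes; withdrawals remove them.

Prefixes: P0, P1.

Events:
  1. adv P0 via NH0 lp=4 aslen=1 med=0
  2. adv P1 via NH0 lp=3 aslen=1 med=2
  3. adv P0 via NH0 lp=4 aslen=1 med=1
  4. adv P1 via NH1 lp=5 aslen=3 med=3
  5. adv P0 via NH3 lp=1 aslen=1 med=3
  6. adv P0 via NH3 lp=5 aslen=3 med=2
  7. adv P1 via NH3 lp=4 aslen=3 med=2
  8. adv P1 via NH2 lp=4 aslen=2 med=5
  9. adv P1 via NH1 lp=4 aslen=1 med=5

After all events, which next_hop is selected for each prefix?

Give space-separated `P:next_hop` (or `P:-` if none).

Answer: P0:NH3 P1:NH1

Derivation:
Op 1: best P0=NH0 P1=-
Op 2: best P0=NH0 P1=NH0
Op 3: best P0=NH0 P1=NH0
Op 4: best P0=NH0 P1=NH1
Op 5: best P0=NH0 P1=NH1
Op 6: best P0=NH3 P1=NH1
Op 7: best P0=NH3 P1=NH1
Op 8: best P0=NH3 P1=NH1
Op 9: best P0=NH3 P1=NH1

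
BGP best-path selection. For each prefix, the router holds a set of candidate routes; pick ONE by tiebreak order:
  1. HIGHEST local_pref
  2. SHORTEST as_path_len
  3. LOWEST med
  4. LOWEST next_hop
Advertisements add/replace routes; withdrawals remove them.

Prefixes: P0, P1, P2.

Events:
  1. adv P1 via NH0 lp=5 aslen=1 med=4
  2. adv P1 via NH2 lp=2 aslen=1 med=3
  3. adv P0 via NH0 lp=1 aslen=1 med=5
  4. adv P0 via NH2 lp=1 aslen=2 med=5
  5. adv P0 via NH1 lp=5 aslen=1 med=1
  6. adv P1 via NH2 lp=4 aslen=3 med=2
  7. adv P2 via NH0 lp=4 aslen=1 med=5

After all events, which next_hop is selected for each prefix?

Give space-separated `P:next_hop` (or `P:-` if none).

Answer: P0:NH1 P1:NH0 P2:NH0

Derivation:
Op 1: best P0=- P1=NH0 P2=-
Op 2: best P0=- P1=NH0 P2=-
Op 3: best P0=NH0 P1=NH0 P2=-
Op 4: best P0=NH0 P1=NH0 P2=-
Op 5: best P0=NH1 P1=NH0 P2=-
Op 6: best P0=NH1 P1=NH0 P2=-
Op 7: best P0=NH1 P1=NH0 P2=NH0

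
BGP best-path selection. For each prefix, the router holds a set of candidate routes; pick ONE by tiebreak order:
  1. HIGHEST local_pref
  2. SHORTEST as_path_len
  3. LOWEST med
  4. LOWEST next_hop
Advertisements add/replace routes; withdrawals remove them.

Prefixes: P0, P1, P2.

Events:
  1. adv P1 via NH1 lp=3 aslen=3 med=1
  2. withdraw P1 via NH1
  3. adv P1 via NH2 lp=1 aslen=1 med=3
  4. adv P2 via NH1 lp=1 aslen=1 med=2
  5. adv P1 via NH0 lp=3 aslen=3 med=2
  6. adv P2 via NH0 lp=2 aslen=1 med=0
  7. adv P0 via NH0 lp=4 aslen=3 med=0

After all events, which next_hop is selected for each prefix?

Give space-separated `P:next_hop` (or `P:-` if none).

Op 1: best P0=- P1=NH1 P2=-
Op 2: best P0=- P1=- P2=-
Op 3: best P0=- P1=NH2 P2=-
Op 4: best P0=- P1=NH2 P2=NH1
Op 5: best P0=- P1=NH0 P2=NH1
Op 6: best P0=- P1=NH0 P2=NH0
Op 7: best P0=NH0 P1=NH0 P2=NH0

Answer: P0:NH0 P1:NH0 P2:NH0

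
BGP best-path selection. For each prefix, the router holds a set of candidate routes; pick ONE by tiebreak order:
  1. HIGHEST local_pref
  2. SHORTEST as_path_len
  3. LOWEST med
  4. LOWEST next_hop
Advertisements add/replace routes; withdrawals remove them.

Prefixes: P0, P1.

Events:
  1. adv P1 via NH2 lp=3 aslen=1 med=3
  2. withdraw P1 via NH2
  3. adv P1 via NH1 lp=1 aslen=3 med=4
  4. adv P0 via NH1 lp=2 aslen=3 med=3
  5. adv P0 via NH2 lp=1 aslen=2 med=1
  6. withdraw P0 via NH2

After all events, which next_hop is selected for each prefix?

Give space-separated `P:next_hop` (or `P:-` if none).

Op 1: best P0=- P1=NH2
Op 2: best P0=- P1=-
Op 3: best P0=- P1=NH1
Op 4: best P0=NH1 P1=NH1
Op 5: best P0=NH1 P1=NH1
Op 6: best P0=NH1 P1=NH1

Answer: P0:NH1 P1:NH1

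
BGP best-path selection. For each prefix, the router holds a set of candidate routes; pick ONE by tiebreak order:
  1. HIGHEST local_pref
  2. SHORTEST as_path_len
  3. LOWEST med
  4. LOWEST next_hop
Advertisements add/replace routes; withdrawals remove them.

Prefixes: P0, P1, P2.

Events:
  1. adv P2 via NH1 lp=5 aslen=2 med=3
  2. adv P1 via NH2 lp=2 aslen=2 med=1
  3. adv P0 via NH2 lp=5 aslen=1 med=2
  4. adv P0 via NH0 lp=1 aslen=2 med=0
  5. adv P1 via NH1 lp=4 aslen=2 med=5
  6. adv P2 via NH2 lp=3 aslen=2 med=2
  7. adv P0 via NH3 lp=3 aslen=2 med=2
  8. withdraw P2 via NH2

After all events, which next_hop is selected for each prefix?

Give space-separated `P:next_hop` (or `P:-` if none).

Op 1: best P0=- P1=- P2=NH1
Op 2: best P0=- P1=NH2 P2=NH1
Op 3: best P0=NH2 P1=NH2 P2=NH1
Op 4: best P0=NH2 P1=NH2 P2=NH1
Op 5: best P0=NH2 P1=NH1 P2=NH1
Op 6: best P0=NH2 P1=NH1 P2=NH1
Op 7: best P0=NH2 P1=NH1 P2=NH1
Op 8: best P0=NH2 P1=NH1 P2=NH1

Answer: P0:NH2 P1:NH1 P2:NH1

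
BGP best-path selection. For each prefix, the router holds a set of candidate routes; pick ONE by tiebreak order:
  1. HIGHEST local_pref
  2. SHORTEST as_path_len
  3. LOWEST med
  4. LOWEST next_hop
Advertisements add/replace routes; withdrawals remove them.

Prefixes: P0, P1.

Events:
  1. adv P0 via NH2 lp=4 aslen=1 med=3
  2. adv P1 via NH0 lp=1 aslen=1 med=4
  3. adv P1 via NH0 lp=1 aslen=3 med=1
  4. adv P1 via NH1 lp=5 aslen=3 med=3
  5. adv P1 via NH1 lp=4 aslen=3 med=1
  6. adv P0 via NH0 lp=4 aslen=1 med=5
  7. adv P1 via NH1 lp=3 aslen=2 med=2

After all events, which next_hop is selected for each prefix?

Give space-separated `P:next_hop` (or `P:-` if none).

Op 1: best P0=NH2 P1=-
Op 2: best P0=NH2 P1=NH0
Op 3: best P0=NH2 P1=NH0
Op 4: best P0=NH2 P1=NH1
Op 5: best P0=NH2 P1=NH1
Op 6: best P0=NH2 P1=NH1
Op 7: best P0=NH2 P1=NH1

Answer: P0:NH2 P1:NH1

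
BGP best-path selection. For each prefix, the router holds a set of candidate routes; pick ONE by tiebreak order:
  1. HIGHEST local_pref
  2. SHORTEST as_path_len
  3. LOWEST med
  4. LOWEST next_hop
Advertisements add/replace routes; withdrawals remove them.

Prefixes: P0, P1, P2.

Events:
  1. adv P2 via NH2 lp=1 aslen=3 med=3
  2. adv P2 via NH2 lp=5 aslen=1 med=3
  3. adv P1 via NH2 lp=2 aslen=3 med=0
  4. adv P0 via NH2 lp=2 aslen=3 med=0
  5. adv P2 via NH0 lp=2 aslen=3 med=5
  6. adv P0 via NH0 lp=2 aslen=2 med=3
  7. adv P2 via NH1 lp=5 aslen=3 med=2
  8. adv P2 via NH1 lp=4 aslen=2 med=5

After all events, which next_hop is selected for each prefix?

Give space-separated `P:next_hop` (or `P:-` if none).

Op 1: best P0=- P1=- P2=NH2
Op 2: best P0=- P1=- P2=NH2
Op 3: best P0=- P1=NH2 P2=NH2
Op 4: best P0=NH2 P1=NH2 P2=NH2
Op 5: best P0=NH2 P1=NH2 P2=NH2
Op 6: best P0=NH0 P1=NH2 P2=NH2
Op 7: best P0=NH0 P1=NH2 P2=NH2
Op 8: best P0=NH0 P1=NH2 P2=NH2

Answer: P0:NH0 P1:NH2 P2:NH2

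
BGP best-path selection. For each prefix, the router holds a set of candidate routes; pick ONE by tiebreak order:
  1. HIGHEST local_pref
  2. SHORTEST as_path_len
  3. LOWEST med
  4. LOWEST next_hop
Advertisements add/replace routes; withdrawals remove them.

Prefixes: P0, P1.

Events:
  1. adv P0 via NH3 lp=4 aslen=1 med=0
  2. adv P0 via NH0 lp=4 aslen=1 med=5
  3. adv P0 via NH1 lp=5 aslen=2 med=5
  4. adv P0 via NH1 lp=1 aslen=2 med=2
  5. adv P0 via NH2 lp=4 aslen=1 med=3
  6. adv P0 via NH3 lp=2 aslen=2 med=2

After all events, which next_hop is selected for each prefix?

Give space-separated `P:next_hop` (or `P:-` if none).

Answer: P0:NH2 P1:-

Derivation:
Op 1: best P0=NH3 P1=-
Op 2: best P0=NH3 P1=-
Op 3: best P0=NH1 P1=-
Op 4: best P0=NH3 P1=-
Op 5: best P0=NH3 P1=-
Op 6: best P0=NH2 P1=-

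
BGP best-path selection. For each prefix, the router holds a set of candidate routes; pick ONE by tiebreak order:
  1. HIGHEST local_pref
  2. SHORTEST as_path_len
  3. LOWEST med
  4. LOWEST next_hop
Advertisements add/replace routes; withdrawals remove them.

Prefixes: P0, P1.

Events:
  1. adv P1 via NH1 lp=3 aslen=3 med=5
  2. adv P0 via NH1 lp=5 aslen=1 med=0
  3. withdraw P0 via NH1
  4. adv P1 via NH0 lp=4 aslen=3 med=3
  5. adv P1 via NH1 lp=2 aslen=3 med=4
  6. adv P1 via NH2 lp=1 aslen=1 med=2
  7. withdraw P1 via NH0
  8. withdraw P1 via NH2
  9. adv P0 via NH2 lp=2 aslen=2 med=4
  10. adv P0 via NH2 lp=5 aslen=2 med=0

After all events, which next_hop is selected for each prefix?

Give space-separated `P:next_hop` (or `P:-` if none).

Op 1: best P0=- P1=NH1
Op 2: best P0=NH1 P1=NH1
Op 3: best P0=- P1=NH1
Op 4: best P0=- P1=NH0
Op 5: best P0=- P1=NH0
Op 6: best P0=- P1=NH0
Op 7: best P0=- P1=NH1
Op 8: best P0=- P1=NH1
Op 9: best P0=NH2 P1=NH1
Op 10: best P0=NH2 P1=NH1

Answer: P0:NH2 P1:NH1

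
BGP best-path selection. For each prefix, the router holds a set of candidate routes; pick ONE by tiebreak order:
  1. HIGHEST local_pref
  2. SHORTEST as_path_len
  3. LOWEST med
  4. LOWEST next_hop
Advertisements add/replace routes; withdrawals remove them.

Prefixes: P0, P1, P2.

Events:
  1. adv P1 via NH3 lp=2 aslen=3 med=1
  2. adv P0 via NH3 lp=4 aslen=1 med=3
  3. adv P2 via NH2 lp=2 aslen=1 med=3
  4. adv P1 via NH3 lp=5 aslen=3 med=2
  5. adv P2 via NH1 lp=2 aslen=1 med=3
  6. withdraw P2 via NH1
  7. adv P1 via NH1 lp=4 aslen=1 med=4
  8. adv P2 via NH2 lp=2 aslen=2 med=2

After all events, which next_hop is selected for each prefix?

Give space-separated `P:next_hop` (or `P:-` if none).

Op 1: best P0=- P1=NH3 P2=-
Op 2: best P0=NH3 P1=NH3 P2=-
Op 3: best P0=NH3 P1=NH3 P2=NH2
Op 4: best P0=NH3 P1=NH3 P2=NH2
Op 5: best P0=NH3 P1=NH3 P2=NH1
Op 6: best P0=NH3 P1=NH3 P2=NH2
Op 7: best P0=NH3 P1=NH3 P2=NH2
Op 8: best P0=NH3 P1=NH3 P2=NH2

Answer: P0:NH3 P1:NH3 P2:NH2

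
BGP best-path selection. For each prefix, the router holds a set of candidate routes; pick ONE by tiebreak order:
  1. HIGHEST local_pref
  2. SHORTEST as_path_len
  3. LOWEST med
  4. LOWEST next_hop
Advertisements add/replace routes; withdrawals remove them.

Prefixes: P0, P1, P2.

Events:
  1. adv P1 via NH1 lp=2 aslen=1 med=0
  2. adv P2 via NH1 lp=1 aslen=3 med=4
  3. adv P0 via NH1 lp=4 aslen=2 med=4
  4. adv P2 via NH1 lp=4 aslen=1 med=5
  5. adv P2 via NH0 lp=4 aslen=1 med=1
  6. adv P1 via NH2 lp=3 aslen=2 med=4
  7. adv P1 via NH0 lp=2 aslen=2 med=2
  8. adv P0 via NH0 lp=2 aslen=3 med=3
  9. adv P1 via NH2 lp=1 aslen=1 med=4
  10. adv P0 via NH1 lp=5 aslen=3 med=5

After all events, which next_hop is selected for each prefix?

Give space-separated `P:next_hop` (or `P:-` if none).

Answer: P0:NH1 P1:NH1 P2:NH0

Derivation:
Op 1: best P0=- P1=NH1 P2=-
Op 2: best P0=- P1=NH1 P2=NH1
Op 3: best P0=NH1 P1=NH1 P2=NH1
Op 4: best P0=NH1 P1=NH1 P2=NH1
Op 5: best P0=NH1 P1=NH1 P2=NH0
Op 6: best P0=NH1 P1=NH2 P2=NH0
Op 7: best P0=NH1 P1=NH2 P2=NH0
Op 8: best P0=NH1 P1=NH2 P2=NH0
Op 9: best P0=NH1 P1=NH1 P2=NH0
Op 10: best P0=NH1 P1=NH1 P2=NH0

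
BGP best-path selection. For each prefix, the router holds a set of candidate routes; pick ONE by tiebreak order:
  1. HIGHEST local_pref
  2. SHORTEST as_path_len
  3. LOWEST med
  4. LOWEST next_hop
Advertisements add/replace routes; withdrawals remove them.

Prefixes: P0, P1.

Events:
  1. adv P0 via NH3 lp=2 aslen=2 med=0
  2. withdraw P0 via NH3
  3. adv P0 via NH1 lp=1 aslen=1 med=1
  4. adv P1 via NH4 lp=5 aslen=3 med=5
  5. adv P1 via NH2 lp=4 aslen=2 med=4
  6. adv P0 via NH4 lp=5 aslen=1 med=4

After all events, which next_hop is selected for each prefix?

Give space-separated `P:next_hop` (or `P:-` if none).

Op 1: best P0=NH3 P1=-
Op 2: best P0=- P1=-
Op 3: best P0=NH1 P1=-
Op 4: best P0=NH1 P1=NH4
Op 5: best P0=NH1 P1=NH4
Op 6: best P0=NH4 P1=NH4

Answer: P0:NH4 P1:NH4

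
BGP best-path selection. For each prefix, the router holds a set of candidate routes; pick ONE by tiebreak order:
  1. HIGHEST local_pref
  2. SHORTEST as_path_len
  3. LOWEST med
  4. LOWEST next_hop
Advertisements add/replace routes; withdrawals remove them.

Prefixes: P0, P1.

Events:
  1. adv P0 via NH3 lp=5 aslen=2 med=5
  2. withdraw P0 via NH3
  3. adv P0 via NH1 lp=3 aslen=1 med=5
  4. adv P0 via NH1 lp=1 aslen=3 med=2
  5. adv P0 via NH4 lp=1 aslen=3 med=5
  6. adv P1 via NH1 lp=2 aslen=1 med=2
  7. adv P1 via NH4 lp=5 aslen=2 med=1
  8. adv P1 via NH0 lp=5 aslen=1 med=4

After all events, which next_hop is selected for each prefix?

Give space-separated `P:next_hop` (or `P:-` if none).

Answer: P0:NH1 P1:NH0

Derivation:
Op 1: best P0=NH3 P1=-
Op 2: best P0=- P1=-
Op 3: best P0=NH1 P1=-
Op 4: best P0=NH1 P1=-
Op 5: best P0=NH1 P1=-
Op 6: best P0=NH1 P1=NH1
Op 7: best P0=NH1 P1=NH4
Op 8: best P0=NH1 P1=NH0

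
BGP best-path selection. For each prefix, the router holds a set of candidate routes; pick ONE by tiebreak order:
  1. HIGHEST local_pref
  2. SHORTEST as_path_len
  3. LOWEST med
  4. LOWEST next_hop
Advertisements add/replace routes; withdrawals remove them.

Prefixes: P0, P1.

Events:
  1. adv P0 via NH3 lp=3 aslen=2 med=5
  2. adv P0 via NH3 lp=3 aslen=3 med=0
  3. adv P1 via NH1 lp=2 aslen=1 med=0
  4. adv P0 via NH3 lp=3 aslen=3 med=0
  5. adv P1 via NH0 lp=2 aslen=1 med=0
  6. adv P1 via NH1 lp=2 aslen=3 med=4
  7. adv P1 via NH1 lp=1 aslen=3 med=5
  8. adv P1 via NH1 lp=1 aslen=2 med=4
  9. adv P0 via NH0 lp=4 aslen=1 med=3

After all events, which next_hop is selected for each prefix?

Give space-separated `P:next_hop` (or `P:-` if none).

Op 1: best P0=NH3 P1=-
Op 2: best P0=NH3 P1=-
Op 3: best P0=NH3 P1=NH1
Op 4: best P0=NH3 P1=NH1
Op 5: best P0=NH3 P1=NH0
Op 6: best P0=NH3 P1=NH0
Op 7: best P0=NH3 P1=NH0
Op 8: best P0=NH3 P1=NH0
Op 9: best P0=NH0 P1=NH0

Answer: P0:NH0 P1:NH0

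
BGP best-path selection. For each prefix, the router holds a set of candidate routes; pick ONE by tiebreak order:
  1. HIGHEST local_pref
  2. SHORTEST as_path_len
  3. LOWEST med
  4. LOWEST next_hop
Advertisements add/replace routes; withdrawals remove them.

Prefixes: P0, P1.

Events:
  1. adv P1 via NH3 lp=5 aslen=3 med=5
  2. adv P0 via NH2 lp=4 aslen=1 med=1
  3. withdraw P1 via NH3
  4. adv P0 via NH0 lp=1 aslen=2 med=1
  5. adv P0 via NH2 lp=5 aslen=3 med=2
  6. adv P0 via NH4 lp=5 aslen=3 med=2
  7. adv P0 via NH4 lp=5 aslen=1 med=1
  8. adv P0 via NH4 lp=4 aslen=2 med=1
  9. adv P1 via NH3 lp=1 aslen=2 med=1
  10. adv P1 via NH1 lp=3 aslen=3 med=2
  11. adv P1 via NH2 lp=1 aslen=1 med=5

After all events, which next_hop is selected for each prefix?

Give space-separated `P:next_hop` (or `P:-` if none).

Op 1: best P0=- P1=NH3
Op 2: best P0=NH2 P1=NH3
Op 3: best P0=NH2 P1=-
Op 4: best P0=NH2 P1=-
Op 5: best P0=NH2 P1=-
Op 6: best P0=NH2 P1=-
Op 7: best P0=NH4 P1=-
Op 8: best P0=NH2 P1=-
Op 9: best P0=NH2 P1=NH3
Op 10: best P0=NH2 P1=NH1
Op 11: best P0=NH2 P1=NH1

Answer: P0:NH2 P1:NH1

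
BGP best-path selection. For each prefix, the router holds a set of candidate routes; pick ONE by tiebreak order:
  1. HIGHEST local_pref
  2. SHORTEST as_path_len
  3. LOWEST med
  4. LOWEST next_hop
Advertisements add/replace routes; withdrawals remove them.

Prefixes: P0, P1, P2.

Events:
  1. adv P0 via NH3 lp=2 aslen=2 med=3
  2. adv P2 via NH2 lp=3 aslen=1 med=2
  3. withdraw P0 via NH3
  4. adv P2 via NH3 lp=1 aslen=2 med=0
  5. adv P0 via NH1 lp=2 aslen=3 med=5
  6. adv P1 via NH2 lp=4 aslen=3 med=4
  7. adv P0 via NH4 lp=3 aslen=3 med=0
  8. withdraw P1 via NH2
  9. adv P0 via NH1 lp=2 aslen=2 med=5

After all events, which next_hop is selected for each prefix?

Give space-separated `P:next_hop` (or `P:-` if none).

Op 1: best P0=NH3 P1=- P2=-
Op 2: best P0=NH3 P1=- P2=NH2
Op 3: best P0=- P1=- P2=NH2
Op 4: best P0=- P1=- P2=NH2
Op 5: best P0=NH1 P1=- P2=NH2
Op 6: best P0=NH1 P1=NH2 P2=NH2
Op 7: best P0=NH4 P1=NH2 P2=NH2
Op 8: best P0=NH4 P1=- P2=NH2
Op 9: best P0=NH4 P1=- P2=NH2

Answer: P0:NH4 P1:- P2:NH2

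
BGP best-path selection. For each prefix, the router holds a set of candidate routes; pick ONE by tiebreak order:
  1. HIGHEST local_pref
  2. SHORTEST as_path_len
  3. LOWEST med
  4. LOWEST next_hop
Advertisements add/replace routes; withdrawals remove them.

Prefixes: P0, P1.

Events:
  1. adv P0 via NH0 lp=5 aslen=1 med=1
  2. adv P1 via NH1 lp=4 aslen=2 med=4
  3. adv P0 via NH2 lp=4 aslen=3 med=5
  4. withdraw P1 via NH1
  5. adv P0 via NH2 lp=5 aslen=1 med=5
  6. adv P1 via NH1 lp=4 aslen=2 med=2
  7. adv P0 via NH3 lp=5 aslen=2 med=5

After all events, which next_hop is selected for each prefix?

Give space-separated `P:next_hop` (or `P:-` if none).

Op 1: best P0=NH0 P1=-
Op 2: best P0=NH0 P1=NH1
Op 3: best P0=NH0 P1=NH1
Op 4: best P0=NH0 P1=-
Op 5: best P0=NH0 P1=-
Op 6: best P0=NH0 P1=NH1
Op 7: best P0=NH0 P1=NH1

Answer: P0:NH0 P1:NH1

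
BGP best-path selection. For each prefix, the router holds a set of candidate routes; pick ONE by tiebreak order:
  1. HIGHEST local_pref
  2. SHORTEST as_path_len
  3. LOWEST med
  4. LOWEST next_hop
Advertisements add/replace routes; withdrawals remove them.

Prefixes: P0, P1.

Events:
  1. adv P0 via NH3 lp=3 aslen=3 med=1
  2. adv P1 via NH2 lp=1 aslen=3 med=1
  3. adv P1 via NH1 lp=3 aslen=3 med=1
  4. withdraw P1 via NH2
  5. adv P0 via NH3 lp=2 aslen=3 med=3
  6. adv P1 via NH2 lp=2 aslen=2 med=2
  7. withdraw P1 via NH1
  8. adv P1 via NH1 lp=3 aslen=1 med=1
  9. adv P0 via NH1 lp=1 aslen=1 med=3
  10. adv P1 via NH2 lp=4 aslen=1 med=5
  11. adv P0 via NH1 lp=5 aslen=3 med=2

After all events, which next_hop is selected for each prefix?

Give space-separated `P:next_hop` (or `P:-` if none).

Answer: P0:NH1 P1:NH2

Derivation:
Op 1: best P0=NH3 P1=-
Op 2: best P0=NH3 P1=NH2
Op 3: best P0=NH3 P1=NH1
Op 4: best P0=NH3 P1=NH1
Op 5: best P0=NH3 P1=NH1
Op 6: best P0=NH3 P1=NH1
Op 7: best P0=NH3 P1=NH2
Op 8: best P0=NH3 P1=NH1
Op 9: best P0=NH3 P1=NH1
Op 10: best P0=NH3 P1=NH2
Op 11: best P0=NH1 P1=NH2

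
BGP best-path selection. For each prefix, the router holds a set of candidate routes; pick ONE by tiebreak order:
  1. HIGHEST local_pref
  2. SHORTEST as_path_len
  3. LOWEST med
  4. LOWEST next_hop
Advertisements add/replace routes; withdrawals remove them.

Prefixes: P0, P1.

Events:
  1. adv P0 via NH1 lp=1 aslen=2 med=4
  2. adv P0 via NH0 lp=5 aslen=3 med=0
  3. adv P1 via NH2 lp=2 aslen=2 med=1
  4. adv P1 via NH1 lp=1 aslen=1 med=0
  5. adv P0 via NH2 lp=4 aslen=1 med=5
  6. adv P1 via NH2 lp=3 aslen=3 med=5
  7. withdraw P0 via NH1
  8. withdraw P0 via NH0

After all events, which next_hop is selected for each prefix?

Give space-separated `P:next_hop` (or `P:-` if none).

Answer: P0:NH2 P1:NH2

Derivation:
Op 1: best P0=NH1 P1=-
Op 2: best P0=NH0 P1=-
Op 3: best P0=NH0 P1=NH2
Op 4: best P0=NH0 P1=NH2
Op 5: best P0=NH0 P1=NH2
Op 6: best P0=NH0 P1=NH2
Op 7: best P0=NH0 P1=NH2
Op 8: best P0=NH2 P1=NH2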